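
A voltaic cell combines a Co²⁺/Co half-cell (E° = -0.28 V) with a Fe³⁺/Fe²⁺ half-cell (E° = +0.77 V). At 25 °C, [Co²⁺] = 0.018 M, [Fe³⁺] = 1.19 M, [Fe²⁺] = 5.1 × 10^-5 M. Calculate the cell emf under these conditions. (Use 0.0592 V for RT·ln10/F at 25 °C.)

1.36 V

The Fe³⁺/Fe²⁺ couple has the higher reduction potential and acts as the cathode, so E°_cell = +0.77 − (-0.28) = 1.05 V.
Balancing electrons gives n = 2; the reaction quotient is Q = [Co²⁺]·[Fe²⁺]^2/[Fe³⁺]^2 = 3.31 × 10^-11.
At 25 °C, E = E° − (0.0592/n) log Q = 1.05 − (0.0592/2)(-10.481) = 1.050 + 0.310 = 1.360 V.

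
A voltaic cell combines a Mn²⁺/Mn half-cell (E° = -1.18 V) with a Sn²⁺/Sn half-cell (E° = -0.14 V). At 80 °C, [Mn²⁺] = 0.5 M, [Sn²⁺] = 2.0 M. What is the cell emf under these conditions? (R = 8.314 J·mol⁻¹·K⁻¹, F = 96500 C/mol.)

1.06 V

The Sn²⁺/Sn couple has the higher reduction potential and acts as the cathode, so E°_cell = -0.14 − (-1.18) = 1.04 V.
Balancing electrons gives n = 2; the reaction quotient is Q = [Mn²⁺]/[Sn²⁺] = 0.250.
E = E° − (RT/nF) ln Q = 1.04 − (8.314×353)/(2×96500) × (-1.386) = 1.040 + 0.021 = 1.061 V.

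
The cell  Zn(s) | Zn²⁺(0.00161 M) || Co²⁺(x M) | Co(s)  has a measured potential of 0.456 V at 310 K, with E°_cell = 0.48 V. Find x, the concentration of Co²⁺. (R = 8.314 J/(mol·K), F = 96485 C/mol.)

2.7 × 10^-4 M

From the Nernst equation, ln Q = nF(E° − E)/RT = 2×96485×(0.48 − 0.456)/(8.314×310) = 1.797, so Q = 6.03.
With Q = [Zn²⁺]/[Co²⁺] and the known concentrations, [Co²⁺] in the denominator gives [Co²⁺] = 2.7 × 10^-4 M.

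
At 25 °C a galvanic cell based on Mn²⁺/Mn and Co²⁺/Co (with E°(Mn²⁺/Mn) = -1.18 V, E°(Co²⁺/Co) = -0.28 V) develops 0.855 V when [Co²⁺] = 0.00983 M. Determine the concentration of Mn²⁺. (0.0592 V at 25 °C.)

From the Nernst equation, log Q = n(E° − E)/0.0592 = 2(0.90 − 0.855)/0.0592 = 1.520, so Q = 33.1.
With Q = [Mn²⁺]/[Co²⁺] and the known concentrations, [Mn²⁺] in the numerator gives [Mn²⁺] = 0.33 M.

0.33 M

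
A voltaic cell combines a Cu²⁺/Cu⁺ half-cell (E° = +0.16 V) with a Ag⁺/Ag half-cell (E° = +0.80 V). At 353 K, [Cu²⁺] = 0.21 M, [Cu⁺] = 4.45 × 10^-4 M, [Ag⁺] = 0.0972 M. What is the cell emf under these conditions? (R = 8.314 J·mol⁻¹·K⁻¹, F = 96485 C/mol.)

0.382 V

The Ag⁺/Ag couple has the higher reduction potential and acts as the cathode, so E°_cell = +0.80 − (+0.16) = 0.64 V.
Balancing electrons gives n = 1; the reaction quotient is Q = [Cu²⁺]/([Cu⁺]·[Ag⁺]) = 4860.
E = E° − (RT/nF) ln Q = 0.64 − (8.314×353)/(1×96485) × (8.488) = 0.640 − 0.258 = 0.382 V.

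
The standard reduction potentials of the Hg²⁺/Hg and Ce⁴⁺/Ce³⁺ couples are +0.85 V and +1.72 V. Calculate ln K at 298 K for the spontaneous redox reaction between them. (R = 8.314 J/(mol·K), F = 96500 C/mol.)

ln K = 67.8

E°_cell = +1.72 − (+0.85) = 0.87 V, with n = 2 electrons transferred.
At equilibrium E = 0, so the Nernst equation gives ln K = nFE°/RT = (2)(96500)(0.87)/((8.314)(298)) = 67.77.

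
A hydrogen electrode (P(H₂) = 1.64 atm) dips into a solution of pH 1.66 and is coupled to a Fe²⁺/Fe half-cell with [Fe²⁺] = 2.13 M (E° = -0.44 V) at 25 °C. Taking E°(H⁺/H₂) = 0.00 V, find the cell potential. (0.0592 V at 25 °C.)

The hydrogen couple is the cathode, so E°_cell = 0.44 V; n = 2.
[H⁺] = 10^(−1.66) = 0.022 M, and Q = [Fe²⁺]·P(H₂) / [H⁺]^2 = 7300.
E = E° − (0.0592/2) log Q = 0.44 − (0.0592/2)(3.863) = 0.326 V.

0.33 V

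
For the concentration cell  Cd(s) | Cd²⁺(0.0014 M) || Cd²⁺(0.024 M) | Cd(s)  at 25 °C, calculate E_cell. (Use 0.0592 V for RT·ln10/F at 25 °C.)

Both half-cells are Cd²⁺/Cd, so E°_cell = 0. The concentrated side is the cathode; the cell reaction moves Cd²⁺ from high to low concentration with n = 2.
Q = [Cd²⁺]_dilute/[Cd²⁺]_conc = 0.0014/0.024 = 0.0583.
E = 0 − (0.0592/2) log Q = −(0.0592/2)(-1.234) = 0.0365 V.

0.037 V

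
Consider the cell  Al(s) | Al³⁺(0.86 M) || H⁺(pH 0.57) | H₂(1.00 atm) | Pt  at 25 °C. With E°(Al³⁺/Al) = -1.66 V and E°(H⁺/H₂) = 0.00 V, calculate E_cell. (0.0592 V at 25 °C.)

1.63 V

The hydrogen couple is the cathode, so E°_cell = 1.66 V; n = 6.
[H⁺] = 10^(−0.57) = 0.27 M, and Q = [Al³⁺]^2·P(H₂)^3 / [H⁺]^6 = 1950.
E = E° − (0.0592/6) log Q = 1.66 − (0.0592/6)(3.289) = 1.628 V.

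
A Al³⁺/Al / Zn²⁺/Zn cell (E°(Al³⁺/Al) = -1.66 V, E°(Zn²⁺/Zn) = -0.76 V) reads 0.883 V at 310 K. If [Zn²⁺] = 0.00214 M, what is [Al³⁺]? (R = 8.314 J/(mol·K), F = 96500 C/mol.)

From the Nernst equation, ln Q = nF(E° − E)/RT = 6×96500×(0.90 − 0.883)/(8.314×310) = 3.819, so Q = 45.6.
With Q = [Al³⁺]^2/[Zn²⁺]^3 and the known concentrations, [Al³⁺]^2 in the numerator gives [Al³⁺] = 6.7 × 10^-4 M.

6.7 × 10^-4 M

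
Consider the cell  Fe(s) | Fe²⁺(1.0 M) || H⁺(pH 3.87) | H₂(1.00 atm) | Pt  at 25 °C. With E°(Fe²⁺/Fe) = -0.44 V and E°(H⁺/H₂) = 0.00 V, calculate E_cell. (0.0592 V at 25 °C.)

The hydrogen couple is the cathode, so E°_cell = 0.44 V; n = 2.
[H⁺] = 10^(−3.87) = 1.3 × 10^-4 M, and Q = [Fe²⁺]·P(H₂) / [H⁺]^2 = 5.5 × 10^7.
E = E° − (0.0592/2) log Q = 0.44 − (0.0592/2)(7.740) = 0.211 V.

0.21 V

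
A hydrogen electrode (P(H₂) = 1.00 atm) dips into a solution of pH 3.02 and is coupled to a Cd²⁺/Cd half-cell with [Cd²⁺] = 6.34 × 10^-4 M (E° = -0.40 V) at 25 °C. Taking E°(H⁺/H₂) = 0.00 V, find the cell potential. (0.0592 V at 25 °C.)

The hydrogen couple is the cathode, so E°_cell = 0.40 V; n = 2.
[H⁺] = 10^(−3.02) = 9.5 × 10^-4 M, and Q = [Cd²⁺]·P(H₂) / [H⁺]^2 = 695.
E = E° − (0.0592/2) log Q = 0.40 − (0.0592/2)(2.842) = 0.316 V.

0.32 V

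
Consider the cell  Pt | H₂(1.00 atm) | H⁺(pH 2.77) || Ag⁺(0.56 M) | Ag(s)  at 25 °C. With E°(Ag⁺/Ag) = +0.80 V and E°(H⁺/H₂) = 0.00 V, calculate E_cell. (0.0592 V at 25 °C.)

0.95 V

The Ag⁺/Ag couple is the cathode, so E°_cell = 0.80 V; n = 2.
[H⁺] = 10^(−2.77) = 0.0017 M, and Q = [H⁺]^2 / ([Ag⁺]^2·P(H₂)) = 9.2 × 10^-6.
E = E° − (0.0592/2) log Q = 0.80 − (0.0592/2)(-5.036) = 0.949 V.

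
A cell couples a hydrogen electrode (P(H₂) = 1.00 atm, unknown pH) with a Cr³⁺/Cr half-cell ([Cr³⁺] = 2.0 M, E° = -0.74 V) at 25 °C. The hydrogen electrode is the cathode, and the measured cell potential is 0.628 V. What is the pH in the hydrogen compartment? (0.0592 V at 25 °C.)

pH = 1.79

E°_cell = 0.74 V and n = 6.
log Q = n(E° − E)/0.0592 = 6×(0.74 − 0.628)/0.0592 = 11.351.
With Q = [Cr³⁺]^2·P(H₂)^3 / [H⁺]^6, solving for [H⁺] gives log[H⁺] = -1.792, so pH = 1.79.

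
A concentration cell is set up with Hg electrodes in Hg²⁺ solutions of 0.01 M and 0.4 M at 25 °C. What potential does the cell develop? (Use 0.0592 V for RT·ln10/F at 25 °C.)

0.047 V

Both half-cells are Hg²⁺/Hg, so E°_cell = 0. The concentrated side is the cathode; the cell reaction moves Hg²⁺ from high to low concentration with n = 2.
Q = [Hg²⁺]_dilute/[Hg²⁺]_conc = 0.01/0.4 = 0.0250.
E = 0 − (0.0592/2) log Q = −(0.0592/2)(-1.602) = 0.0474 V.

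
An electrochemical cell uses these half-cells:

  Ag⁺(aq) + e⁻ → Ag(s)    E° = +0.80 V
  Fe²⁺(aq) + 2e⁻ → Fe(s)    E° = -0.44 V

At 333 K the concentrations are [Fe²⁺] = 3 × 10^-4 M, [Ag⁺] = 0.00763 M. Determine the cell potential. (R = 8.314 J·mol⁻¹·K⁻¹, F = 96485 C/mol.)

1.22 V

The Ag⁺/Ag couple has the higher reduction potential and acts as the cathode, so E°_cell = +0.80 − (-0.44) = 1.24 V.
Balancing electrons gives n = 2; the reaction quotient is Q = [Fe²⁺]/[Ag⁺]^2 = 5.15.
E = E° − (RT/nF) ln Q = 1.24 − (8.314×333)/(2×96485) × (1.640) = 1.240 − 0.024 = 1.216 V.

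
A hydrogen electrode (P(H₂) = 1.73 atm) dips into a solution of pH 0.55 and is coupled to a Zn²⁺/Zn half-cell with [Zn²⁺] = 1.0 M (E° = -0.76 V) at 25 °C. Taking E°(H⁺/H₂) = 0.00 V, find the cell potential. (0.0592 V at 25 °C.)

The hydrogen couple is the cathode, so E°_cell = 0.76 V; n = 2.
[H⁺] = 10^(−0.55) = 0.28 M, and Q = [Zn²⁺]·P(H₂) / [H⁺]^2 = 21.8.
E = E° − (0.0592/2) log Q = 0.76 − (0.0592/2)(1.338) = 0.720 V.

0.72 V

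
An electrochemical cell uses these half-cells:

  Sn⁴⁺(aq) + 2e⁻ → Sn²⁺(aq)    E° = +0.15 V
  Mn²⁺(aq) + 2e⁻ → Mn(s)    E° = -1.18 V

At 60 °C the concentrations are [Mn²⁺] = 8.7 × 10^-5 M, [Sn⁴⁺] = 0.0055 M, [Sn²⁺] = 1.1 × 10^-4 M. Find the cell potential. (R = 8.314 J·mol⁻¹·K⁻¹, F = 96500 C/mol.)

1.52 V

The Sn⁴⁺/Sn²⁺ couple has the higher reduction potential and acts as the cathode, so E°_cell = +0.15 − (-1.18) = 1.33 V.
Balancing electrons gives n = 2; the reaction quotient is Q = [Mn²⁺]·[Sn²⁺]/[Sn⁴⁺] = 1.74 × 10^-6.
E = E° − (RT/nF) ln Q = 1.33 − (8.314×333)/(2×96500) × (-13.262) = 1.330 + 0.190 = 1.520 V.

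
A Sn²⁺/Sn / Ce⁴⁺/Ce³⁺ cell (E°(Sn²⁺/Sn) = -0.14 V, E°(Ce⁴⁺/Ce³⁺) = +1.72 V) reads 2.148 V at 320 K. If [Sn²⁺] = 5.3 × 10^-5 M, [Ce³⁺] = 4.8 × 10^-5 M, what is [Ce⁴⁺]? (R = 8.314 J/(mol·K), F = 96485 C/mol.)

0.012 M

From the Nernst equation, ln Q = nF(E° − E)/RT = 2×96485×(1.86 − 2.148)/(8.314×320) = -20.889, so Q = 8.47 × 10^-10.
With Q = [Sn²⁺]·[Ce³⁺]^2/[Ce⁴⁺]^2 and the known concentrations, [Ce⁴⁺]^2 in the denominator gives [Ce⁴⁺] = 0.012 M.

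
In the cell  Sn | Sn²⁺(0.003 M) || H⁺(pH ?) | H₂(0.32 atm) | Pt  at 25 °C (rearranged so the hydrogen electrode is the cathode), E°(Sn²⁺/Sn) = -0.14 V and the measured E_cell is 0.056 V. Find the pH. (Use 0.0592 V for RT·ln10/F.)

E°_cell = 0.14 V and n = 2.
log Q = n(E° − E)/0.0592 = 2×(0.14 − 0.056)/0.0592 = 2.838.
With Q = [Sn²⁺]·P(H₂) / [H⁺]^2, solving for [H⁺] gives log[H⁺] = -2.928, so pH = 2.93.

pH = 2.93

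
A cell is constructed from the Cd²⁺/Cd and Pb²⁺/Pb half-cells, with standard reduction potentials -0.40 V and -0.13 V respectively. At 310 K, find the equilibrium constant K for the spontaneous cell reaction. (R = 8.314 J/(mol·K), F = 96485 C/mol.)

6 × 10^8

E°_cell = -0.13 − (-0.40) = 0.27 V, with n = 2 electrons transferred.
At equilibrium E = 0, so the Nernst equation gives ln K = nFE°/RT = (2)(96485)(0.27)/((8.314)(310)) = 20.22.
K = e^20.22 = 6 × 10^8.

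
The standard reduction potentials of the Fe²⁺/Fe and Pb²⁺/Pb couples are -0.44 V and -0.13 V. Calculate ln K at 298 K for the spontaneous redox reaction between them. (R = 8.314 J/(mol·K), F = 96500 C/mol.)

E°_cell = -0.13 − (-0.44) = 0.31 V, with n = 2 electrons transferred.
At equilibrium E = 0, so the Nernst equation gives ln K = nFE°/RT = (2)(96500)(0.31)/((8.314)(298)) = 24.15.

ln K = 24.1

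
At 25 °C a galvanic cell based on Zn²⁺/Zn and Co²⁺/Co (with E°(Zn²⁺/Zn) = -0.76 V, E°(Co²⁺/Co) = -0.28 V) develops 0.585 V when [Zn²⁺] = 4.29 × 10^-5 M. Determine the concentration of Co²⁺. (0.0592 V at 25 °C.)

0.15 M

From the Nernst equation, log Q = n(E° − E)/0.0592 = 2(0.48 − 0.585)/0.0592 = -3.547, so Q = 2.84 × 10^-4.
With Q = [Zn²⁺]/[Co²⁺] and the known concentrations, [Co²⁺] in the denominator gives [Co²⁺] = 0.15 M.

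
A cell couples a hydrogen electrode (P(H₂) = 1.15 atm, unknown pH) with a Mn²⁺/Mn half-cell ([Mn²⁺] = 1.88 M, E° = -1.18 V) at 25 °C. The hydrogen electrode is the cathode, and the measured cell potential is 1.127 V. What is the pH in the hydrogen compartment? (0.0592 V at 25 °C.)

pH = 0.73

E°_cell = 1.18 V and n = 2.
log Q = n(E° − E)/0.0592 = 2×(1.18 − 1.127)/0.0592 = 1.791.
With Q = [Mn²⁺]·P(H₂) / [H⁺]^2, solving for [H⁺] gives log[H⁺] = -0.728, so pH = 0.73.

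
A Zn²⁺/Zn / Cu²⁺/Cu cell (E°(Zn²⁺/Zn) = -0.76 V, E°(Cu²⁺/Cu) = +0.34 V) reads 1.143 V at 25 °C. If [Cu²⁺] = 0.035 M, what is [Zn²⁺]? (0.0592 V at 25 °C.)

0.0012 M

From the Nernst equation, log Q = n(E° − E)/0.0592 = 2(1.10 − 1.143)/0.0592 = -1.453, so Q = 0.0353.
With Q = [Zn²⁺]/[Cu²⁺] and the known concentrations, [Zn²⁺] in the numerator gives [Zn²⁺] = 0.0012 M.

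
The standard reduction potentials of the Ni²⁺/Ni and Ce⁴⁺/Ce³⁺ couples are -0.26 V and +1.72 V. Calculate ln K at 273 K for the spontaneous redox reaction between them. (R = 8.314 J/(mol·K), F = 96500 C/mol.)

E°_cell = +1.72 − (-0.26) = 1.98 V, with n = 2 electrons transferred.
At equilibrium E = 0, so the Nernst equation gives ln K = nFE°/RT = (2)(96500)(1.98)/((8.314)(273)) = 168.36.

ln K = 168.4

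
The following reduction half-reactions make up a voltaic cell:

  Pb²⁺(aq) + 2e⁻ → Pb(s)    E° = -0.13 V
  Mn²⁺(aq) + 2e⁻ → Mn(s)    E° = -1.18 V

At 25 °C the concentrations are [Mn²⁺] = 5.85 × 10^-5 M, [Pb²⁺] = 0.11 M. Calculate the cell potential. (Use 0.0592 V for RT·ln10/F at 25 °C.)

1.15 V

The Pb²⁺/Pb couple has the higher reduction potential and acts as the cathode, so E°_cell = -0.13 − (-1.18) = 1.05 V.
Balancing electrons gives n = 2; the reaction quotient is Q = [Mn²⁺]/[Pb²⁺] = 5.32 × 10^-4.
At 25 °C, E = E° − (0.0592/n) log Q = 1.05 − (0.0592/2)(-3.274) = 1.050 + 0.097 = 1.147 V.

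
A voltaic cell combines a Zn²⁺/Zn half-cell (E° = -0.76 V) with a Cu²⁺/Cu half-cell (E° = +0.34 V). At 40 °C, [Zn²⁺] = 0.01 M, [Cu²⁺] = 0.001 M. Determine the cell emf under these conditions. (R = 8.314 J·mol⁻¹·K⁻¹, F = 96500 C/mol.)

The Cu²⁺/Cu couple has the higher reduction potential and acts as the cathode, so E°_cell = +0.34 − (-0.76) = 1.10 V.
Balancing electrons gives n = 2; the reaction quotient is Q = [Zn²⁺]/[Cu²⁺] = 10.0.
E = E° − (RT/nF) ln Q = 1.10 − (8.314×313)/(2×96500) × (2.303) = 1.100 − 0.031 = 1.069 V.

1.07 V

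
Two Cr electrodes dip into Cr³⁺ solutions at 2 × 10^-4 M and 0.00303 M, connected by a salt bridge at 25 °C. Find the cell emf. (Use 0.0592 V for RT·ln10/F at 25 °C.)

Both half-cells are Cr³⁺/Cr, so E°_cell = 0. The concentrated side is the cathode; the cell reaction moves Cr³⁺ from high to low concentration with n = 3.
Q = [Cr³⁺]_dilute/[Cr³⁺]_conc = 2 × 10^-4/0.00303 = 0.0660.
E = 0 − (0.0592/3) log Q = −(0.0592/3)(-1.180) = 0.0233 V.

0.023 V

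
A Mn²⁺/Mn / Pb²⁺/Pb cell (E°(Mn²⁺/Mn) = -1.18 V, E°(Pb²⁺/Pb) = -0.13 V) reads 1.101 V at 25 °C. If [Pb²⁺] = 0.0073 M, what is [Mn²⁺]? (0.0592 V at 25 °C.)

1.4 × 10^-4 M

From the Nernst equation, log Q = n(E° − E)/0.0592 = 2(1.05 − 1.101)/0.0592 = -1.723, so Q = 0.0189.
With Q = [Mn²⁺]/[Pb²⁺] and the known concentrations, [Mn²⁺] in the numerator gives [Mn²⁺] = 1.4 × 10^-4 M.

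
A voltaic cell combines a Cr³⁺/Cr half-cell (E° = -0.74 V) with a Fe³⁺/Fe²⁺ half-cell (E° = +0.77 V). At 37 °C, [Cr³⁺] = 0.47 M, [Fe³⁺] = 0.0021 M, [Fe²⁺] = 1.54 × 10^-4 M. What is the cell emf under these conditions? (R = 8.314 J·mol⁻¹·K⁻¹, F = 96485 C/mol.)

1.59 V

The Fe³⁺/Fe²⁺ couple has the higher reduction potential and acts as the cathode, so E°_cell = +0.77 − (-0.74) = 1.51 V.
Balancing electrons gives n = 3; the reaction quotient is Q = [Cr³⁺]·[Fe²⁺]^3/[Fe³⁺]^3 = 1.85 × 10^-4.
E = E° − (RT/nF) ln Q = 1.51 − (8.314×310)/(3×96485) × (-8.593) = 1.510 + 0.077 = 1.587 V.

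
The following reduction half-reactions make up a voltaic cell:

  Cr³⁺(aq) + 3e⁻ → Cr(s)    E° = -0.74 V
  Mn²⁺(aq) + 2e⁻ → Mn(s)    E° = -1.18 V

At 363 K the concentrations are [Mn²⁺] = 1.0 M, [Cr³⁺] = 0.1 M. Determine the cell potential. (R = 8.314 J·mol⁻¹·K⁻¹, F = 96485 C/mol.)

0.416 V

The Cr³⁺/Cr couple has the higher reduction potential and acts as the cathode, so E°_cell = -0.74 − (-1.18) = 0.44 V.
Balancing electrons gives n = 6; the reaction quotient is Q = [Mn²⁺]^3/[Cr³⁺]^2 = 100.
E = E° − (RT/nF) ln Q = 0.44 − (8.314×363)/(6×96485) × (4.605) = 0.440 − 0.024 = 0.416 V.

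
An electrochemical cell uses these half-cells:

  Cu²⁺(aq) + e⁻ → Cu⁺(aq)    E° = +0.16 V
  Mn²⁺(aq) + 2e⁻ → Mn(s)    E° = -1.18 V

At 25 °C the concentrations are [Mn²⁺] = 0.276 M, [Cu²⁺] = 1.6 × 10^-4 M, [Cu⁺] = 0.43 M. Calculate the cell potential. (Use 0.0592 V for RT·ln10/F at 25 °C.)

1.15 V

The Cu²⁺/Cu⁺ couple has the higher reduction potential and acts as the cathode, so E°_cell = +0.16 − (-1.18) = 1.34 V.
Balancing electrons gives n = 2; the reaction quotient is Q = [Mn²⁺]·[Cu⁺]^2/[Cu²⁺]^2 = 1.99 × 10^6.
At 25 °C, E = E° − (0.0592/n) log Q = 1.34 − (0.0592/2)(6.300) = 1.340 − 0.186 = 1.154 V.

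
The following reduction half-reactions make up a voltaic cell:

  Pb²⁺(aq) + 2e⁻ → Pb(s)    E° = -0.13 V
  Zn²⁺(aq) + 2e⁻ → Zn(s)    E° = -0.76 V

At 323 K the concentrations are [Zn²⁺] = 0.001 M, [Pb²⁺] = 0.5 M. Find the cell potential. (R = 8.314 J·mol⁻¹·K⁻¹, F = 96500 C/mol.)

The Pb²⁺/Pb couple has the higher reduction potential and acts as the cathode, so E°_cell = -0.13 − (-0.76) = 0.63 V.
Balancing electrons gives n = 2; the reaction quotient is Q = [Zn²⁺]/[Pb²⁺] = 0.00200.
E = E° − (RT/nF) ln Q = 0.63 − (8.314×323)/(2×96500) × (-6.215) = 0.630 + 0.086 = 0.716 V.

0.716 V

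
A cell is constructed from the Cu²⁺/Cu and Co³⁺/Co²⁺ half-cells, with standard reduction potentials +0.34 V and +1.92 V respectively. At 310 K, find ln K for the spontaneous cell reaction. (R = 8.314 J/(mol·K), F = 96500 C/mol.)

E°_cell = +1.92 − (+0.34) = 1.58 V, with n = 2 electrons transferred.
At equilibrium E = 0, so the Nernst equation gives ln K = nFE°/RT = (2)(96500)(1.58)/((8.314)(310)) = 118.32.

ln K = 118.3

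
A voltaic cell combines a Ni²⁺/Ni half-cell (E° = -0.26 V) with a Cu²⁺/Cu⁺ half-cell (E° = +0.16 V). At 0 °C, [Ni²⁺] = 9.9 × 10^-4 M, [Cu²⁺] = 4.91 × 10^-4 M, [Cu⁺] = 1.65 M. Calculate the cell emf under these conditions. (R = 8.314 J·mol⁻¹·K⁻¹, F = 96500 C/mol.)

The Cu²⁺/Cu⁺ couple has the higher reduction potential and acts as the cathode, so E°_cell = +0.16 − (-0.26) = 0.42 V.
Balancing electrons gives n = 2; the reaction quotient is Q = [Ni²⁺]·[Cu⁺]^2/[Cu²⁺]^2 = 1.12 × 10^4.
E = E° − (RT/nF) ln Q = 0.42 − (8.314×273)/(2×96500) × (9.322) = 0.420 − 0.110 = 0.310 V.

0.310 V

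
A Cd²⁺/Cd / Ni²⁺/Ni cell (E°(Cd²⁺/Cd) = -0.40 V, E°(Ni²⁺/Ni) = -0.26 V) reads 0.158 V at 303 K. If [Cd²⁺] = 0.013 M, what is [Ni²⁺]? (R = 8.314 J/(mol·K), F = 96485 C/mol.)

0.052 M

From the Nernst equation, ln Q = nF(E° − E)/RT = 2×96485×(0.14 − 0.158)/(8.314×303) = -1.379, so Q = 0.252.
With Q = [Cd²⁺]/[Ni²⁺] and the known concentrations, [Ni²⁺] in the denominator gives [Ni²⁺] = 0.052 M.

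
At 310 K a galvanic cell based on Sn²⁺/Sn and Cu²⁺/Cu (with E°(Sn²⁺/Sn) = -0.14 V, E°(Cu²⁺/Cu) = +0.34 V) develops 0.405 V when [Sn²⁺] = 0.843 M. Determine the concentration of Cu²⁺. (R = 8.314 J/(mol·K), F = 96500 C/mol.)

0.0031 M

From the Nernst equation, ln Q = nF(E° − E)/RT = 2×96500×(0.48 − 0.405)/(8.314×310) = 5.616, so Q = 275.
With Q = [Sn²⁺]/[Cu²⁺] and the known concentrations, [Cu²⁺] in the denominator gives [Cu²⁺] = 0.0031 M.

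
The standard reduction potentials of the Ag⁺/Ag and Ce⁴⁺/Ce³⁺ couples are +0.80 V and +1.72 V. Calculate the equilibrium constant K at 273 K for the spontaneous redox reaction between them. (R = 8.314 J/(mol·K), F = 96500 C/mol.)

E°_cell = +1.72 − (+0.80) = 0.92 V, with n = 1 electron transferred.
At equilibrium E = 0, so the Nernst equation gives ln K = nFE°/RT = (1)(96500)(0.92)/((8.314)(273)) = 39.11.
K = e^39.11 = 9.7 × 10^16.

9.7 × 10^16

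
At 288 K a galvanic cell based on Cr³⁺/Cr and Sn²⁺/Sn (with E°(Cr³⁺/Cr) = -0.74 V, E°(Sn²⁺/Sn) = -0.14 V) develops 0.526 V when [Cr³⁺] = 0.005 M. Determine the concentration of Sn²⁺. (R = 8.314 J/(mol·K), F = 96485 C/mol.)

From the Nernst equation, ln Q = nF(E° − E)/RT = 6×96485×(0.60 − 0.526)/(8.314×288) = 17.891, so Q = 5.89 × 10^7.
With Q = [Cr³⁺]^2/[Sn²⁺]^3 and the known concentrations, [Sn²⁺]^3 in the denominator gives [Sn²⁺] = 7.5 × 10^-5 M.

7.5 × 10^-5 M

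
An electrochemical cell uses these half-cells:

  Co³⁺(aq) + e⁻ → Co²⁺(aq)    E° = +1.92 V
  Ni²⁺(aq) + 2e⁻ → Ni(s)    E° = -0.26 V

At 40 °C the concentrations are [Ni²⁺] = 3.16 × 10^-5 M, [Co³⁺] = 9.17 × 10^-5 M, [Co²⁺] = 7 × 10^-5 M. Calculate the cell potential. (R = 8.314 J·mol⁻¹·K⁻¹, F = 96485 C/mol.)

The Co³⁺/Co²⁺ couple has the higher reduction potential and acts as the cathode, so E°_cell = +1.92 − (-0.26) = 2.18 V.
Balancing electrons gives n = 2; the reaction quotient is Q = [Ni²⁺]·[Co²⁺]^2/[Co³⁺]^2 = 1.84 × 10^-5.
E = E° − (RT/nF) ln Q = 2.18 − (8.314×313)/(2×96485) × (-10.902) = 2.180 + 0.147 = 2.327 V.

2.33 V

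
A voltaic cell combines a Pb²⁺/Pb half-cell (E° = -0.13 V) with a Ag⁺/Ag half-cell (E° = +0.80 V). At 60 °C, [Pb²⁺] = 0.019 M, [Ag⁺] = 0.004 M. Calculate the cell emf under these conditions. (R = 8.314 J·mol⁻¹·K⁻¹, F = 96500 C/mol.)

0.828 V

The Ag⁺/Ag couple has the higher reduction potential and acts as the cathode, so E°_cell = +0.80 − (-0.13) = 0.93 V.
Balancing electrons gives n = 2; the reaction quotient is Q = [Pb²⁺]/[Ag⁺]^2 = 1190.
E = E° − (RT/nF) ln Q = 0.93 − (8.314×333)/(2×96500) × (7.080) = 0.930 − 0.102 = 0.828 V.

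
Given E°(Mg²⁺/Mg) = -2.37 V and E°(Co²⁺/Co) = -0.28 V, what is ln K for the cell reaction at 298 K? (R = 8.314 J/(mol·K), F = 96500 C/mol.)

ln K = 162.8

E°_cell = -0.28 − (-2.37) = 2.09 V, with n = 2 electrons transferred.
At equilibrium E = 0, so the Nernst equation gives ln K = nFE°/RT = (2)(96500)(2.09)/((8.314)(298)) = 162.81.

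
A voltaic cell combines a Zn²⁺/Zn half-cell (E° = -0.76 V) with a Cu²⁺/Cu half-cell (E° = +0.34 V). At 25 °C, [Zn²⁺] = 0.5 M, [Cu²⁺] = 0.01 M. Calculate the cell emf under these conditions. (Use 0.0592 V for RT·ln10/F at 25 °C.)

1.05 V

The Cu²⁺/Cu couple has the higher reduction potential and acts as the cathode, so E°_cell = +0.34 − (-0.76) = 1.10 V.
Balancing electrons gives n = 2; the reaction quotient is Q = [Zn²⁺]/[Cu²⁺] = 50.0.
At 25 °C, E = E° − (0.0592/n) log Q = 1.10 − (0.0592/2)(1.699) = 1.100 − 0.050 = 1.050 V.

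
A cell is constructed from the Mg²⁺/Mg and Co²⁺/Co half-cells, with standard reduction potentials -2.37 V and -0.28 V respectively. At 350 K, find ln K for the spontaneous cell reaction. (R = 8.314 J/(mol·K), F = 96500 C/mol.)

E°_cell = -0.28 − (-2.37) = 2.09 V, with n = 2 electrons transferred.
At equilibrium E = 0, so the Nernst equation gives ln K = nFE°/RT = (2)(96500)(2.09)/((8.314)(350)) = 138.62.

ln K = 138.6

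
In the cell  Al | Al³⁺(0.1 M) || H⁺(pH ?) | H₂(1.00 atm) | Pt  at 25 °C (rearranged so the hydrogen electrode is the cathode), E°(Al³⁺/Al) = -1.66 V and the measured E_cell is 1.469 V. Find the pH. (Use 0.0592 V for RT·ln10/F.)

pH = 3.56

E°_cell = 1.66 V and n = 6.
log Q = n(E° − E)/0.0592 = 6×(1.66 − 1.469)/0.0592 = 19.358.
With Q = [Al³⁺]^2·P(H₂)^3 / [H⁺]^6, solving for [H⁺] gives log[H⁺] = -3.560, so pH = 3.56.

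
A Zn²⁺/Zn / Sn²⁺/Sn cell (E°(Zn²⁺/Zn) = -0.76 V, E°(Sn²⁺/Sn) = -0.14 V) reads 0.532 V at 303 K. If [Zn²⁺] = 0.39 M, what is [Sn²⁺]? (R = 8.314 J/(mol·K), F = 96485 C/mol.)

4.6 × 10^-4 M

From the Nernst equation, ln Q = nF(E° − E)/RT = 2×96485×(0.62 − 0.532)/(8.314×303) = 6.741, so Q = 846.
With Q = [Zn²⁺]/[Sn²⁺] and the known concentrations, [Sn²⁺] in the denominator gives [Sn²⁺] = 4.6 × 10^-4 M.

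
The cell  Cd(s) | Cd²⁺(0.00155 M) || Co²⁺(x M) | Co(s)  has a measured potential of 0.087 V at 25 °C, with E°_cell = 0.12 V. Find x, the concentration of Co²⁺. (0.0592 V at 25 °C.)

From the Nernst equation, log Q = n(E° − E)/0.0592 = 2(0.12 − 0.087)/0.0592 = 1.115, so Q = 13.0.
With Q = [Cd²⁺]/[Co²⁺] and the known concentrations, [Co²⁺] in the denominator gives [Co²⁺] = 1.2 × 10^-4 M.

1.2 × 10^-4 M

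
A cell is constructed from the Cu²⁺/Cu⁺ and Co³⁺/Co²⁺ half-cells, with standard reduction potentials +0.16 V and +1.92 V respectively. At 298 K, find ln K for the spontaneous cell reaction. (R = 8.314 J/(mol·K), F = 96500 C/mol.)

ln K = 68.6

E°_cell = +1.92 − (+0.16) = 1.76 V, with n = 1 electron transferred.
At equilibrium E = 0, so the Nernst equation gives ln K = nFE°/RT = (1)(96500)(1.76)/((8.314)(298)) = 68.55.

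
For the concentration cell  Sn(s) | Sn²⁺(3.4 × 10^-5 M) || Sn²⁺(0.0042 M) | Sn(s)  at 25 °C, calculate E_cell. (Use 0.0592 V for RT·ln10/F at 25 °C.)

0.062 V

Both half-cells are Sn²⁺/Sn, so E°_cell = 0. The concentrated side is the cathode; the cell reaction moves Sn²⁺ from high to low concentration with n = 2.
Q = [Sn²⁺]_dilute/[Sn²⁺]_conc = 3.4 × 10^-5/0.0042 = 0.00810.
E = 0 − (0.0592/2) log Q = −(0.0592/2)(-2.092) = 0.0619 V.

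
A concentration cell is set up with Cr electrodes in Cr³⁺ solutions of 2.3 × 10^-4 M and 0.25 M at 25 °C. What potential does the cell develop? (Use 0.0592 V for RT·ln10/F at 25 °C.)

0.060 V

Both half-cells are Cr³⁺/Cr, so E°_cell = 0. The concentrated side is the cathode; the cell reaction moves Cr³⁺ from high to low concentration with n = 3.
Q = [Cr³⁺]_dilute/[Cr³⁺]_conc = 2.3 × 10^-4/0.25 = 9.2 × 10^-4.
E = 0 − (0.0592/3) log Q = −(0.0592/3)(-3.036) = 0.0599 V.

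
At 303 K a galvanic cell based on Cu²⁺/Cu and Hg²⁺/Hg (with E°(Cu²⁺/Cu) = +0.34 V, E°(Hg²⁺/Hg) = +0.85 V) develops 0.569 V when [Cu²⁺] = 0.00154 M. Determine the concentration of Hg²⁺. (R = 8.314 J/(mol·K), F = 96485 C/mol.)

From the Nernst equation, ln Q = nF(E° − E)/RT = 2×96485×(0.51 − 0.569)/(8.314×303) = -4.519, so Q = 0.0109.
With Q = [Cu²⁺]/[Hg²⁺] and the known concentrations, [Hg²⁺] in the denominator gives [Hg²⁺] = 0.14 M.

0.14 M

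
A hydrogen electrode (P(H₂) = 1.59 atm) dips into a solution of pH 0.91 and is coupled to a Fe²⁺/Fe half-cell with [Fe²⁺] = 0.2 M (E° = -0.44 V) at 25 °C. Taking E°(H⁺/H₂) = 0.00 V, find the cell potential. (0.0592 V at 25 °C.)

0.40 V

The hydrogen couple is the cathode, so E°_cell = 0.44 V; n = 2.
[H⁺] = 10^(−0.91) = 0.12 M, and Q = [Fe²⁺]·P(H₂) / [H⁺]^2 = 21.0.
E = E° − (0.0592/2) log Q = 0.44 − (0.0592/2)(1.322) = 0.401 V.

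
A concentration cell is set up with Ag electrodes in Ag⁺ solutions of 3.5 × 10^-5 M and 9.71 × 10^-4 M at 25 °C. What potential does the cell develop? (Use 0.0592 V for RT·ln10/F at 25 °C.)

Both half-cells are Ag⁺/Ag, so E°_cell = 0. The concentrated side is the cathode; the cell reaction moves Ag⁺ from high to low concentration with n = 1.
Q = [Ag⁺]_dilute/[Ag⁺]_conc = 3.5 × 10^-5/9.71 × 10^-4 = 0.0360.
E = 0 − (0.0592/1) log Q = −(0.0592/1)(-1.443) = 0.0854 V.

0.085 V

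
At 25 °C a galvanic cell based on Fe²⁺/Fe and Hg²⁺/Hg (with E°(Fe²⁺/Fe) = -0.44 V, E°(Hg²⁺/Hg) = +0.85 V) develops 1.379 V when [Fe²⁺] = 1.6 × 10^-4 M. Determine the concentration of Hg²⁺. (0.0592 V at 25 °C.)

From the Nernst equation, log Q = n(E° − E)/0.0592 = 2(1.29 − 1.379)/0.0592 = -3.007, so Q = 9.85 × 10^-4.
With Q = [Fe²⁺]/[Hg²⁺] and the known concentrations, [Hg²⁺] in the denominator gives [Hg²⁺] = 0.16 M.

0.16 M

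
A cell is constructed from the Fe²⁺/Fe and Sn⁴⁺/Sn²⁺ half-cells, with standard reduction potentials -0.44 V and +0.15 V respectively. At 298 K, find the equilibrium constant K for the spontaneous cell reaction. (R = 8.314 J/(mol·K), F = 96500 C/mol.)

E°_cell = +0.15 − (-0.44) = 0.59 V, with n = 2 electrons transferred.
At equilibrium E = 0, so the Nernst equation gives ln K = nFE°/RT = (2)(96500)(0.59)/((8.314)(298)) = 45.96.
K = e^45.96 = 9.1 × 10^19.

9.1 × 10^19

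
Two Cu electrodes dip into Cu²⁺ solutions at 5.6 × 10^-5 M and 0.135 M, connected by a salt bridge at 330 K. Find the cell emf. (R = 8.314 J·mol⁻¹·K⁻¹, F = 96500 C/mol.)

0.11 V

Both half-cells are Cu²⁺/Cu, so E°_cell = 0. The concentrated side is the cathode; the cell reaction moves Cu²⁺ from high to low concentration with n = 2.
Q = [Cu²⁺]_dilute/[Cu²⁺]_conc = 5.6 × 10^-5/0.135 = 4.15 × 10^-4.
E = 0 − (RT/nF) ln Q = −((8.314×330)/(2×96500))(-7.788) = 0.1107 V.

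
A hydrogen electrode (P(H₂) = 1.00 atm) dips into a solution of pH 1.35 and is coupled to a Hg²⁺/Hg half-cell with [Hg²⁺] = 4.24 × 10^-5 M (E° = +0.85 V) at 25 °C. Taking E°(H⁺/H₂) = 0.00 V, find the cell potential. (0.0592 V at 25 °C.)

0.80 V

The Hg²⁺/Hg couple is the cathode, so E°_cell = 0.85 V; n = 2.
[H⁺] = 10^(−1.35) = 0.045 M, and Q = [H⁺]^2 / ([Hg²⁺]·P(H₂)) = 47.1.
E = E° − (0.0592/2) log Q = 0.85 − (0.0592/2)(1.673) = 0.800 V.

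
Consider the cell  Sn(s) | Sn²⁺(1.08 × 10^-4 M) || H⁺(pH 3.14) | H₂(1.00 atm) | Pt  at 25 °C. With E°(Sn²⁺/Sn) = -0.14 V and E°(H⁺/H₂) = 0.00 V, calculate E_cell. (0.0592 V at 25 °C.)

The hydrogen couple is the cathode, so E°_cell = 0.14 V; n = 2.
[H⁺] = 10^(−3.14) = 7.2 × 10^-4 M, and Q = [Sn²⁺]·P(H₂) / [H⁺]^2 = 206.
E = E° − (0.0592/2) log Q = 0.14 − (0.0592/2)(2.313) = 0.072 V.

0.072 V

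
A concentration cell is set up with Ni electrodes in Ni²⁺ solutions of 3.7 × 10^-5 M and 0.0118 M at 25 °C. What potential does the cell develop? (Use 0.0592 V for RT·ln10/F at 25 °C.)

Both half-cells are Ni²⁺/Ni, so E°_cell = 0. The concentrated side is the cathode; the cell reaction moves Ni²⁺ from high to low concentration with n = 2.
Q = [Ni²⁺]_dilute/[Ni²⁺]_conc = 3.7 × 10^-5/0.0118 = 0.00314.
E = 0 − (0.0592/2) log Q = −(0.0592/2)(-2.504) = 0.0741 V.

0.074 V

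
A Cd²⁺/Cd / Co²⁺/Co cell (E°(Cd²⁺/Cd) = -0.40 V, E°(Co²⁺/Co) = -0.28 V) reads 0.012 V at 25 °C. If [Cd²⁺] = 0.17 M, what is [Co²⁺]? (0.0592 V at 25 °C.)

3.8 × 10^-5 M

From the Nernst equation, log Q = n(E° − E)/0.0592 = 2(0.12 − 0.012)/0.0592 = 3.649, so Q = 4450.
With Q = [Cd²⁺]/[Co²⁺] and the known concentrations, [Co²⁺] in the denominator gives [Co²⁺] = 3.8 × 10^-5 M.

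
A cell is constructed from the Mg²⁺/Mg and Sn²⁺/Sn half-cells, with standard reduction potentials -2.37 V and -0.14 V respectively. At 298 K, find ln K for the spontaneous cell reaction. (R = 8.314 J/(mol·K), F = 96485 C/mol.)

E°_cell = -0.14 − (-2.37) = 2.23 V, with n = 2 electrons transferred.
At equilibrium E = 0, so the Nernst equation gives ln K = nFE°/RT = (2)(96485)(2.23)/((8.314)(298)) = 173.69.

ln K = 173.7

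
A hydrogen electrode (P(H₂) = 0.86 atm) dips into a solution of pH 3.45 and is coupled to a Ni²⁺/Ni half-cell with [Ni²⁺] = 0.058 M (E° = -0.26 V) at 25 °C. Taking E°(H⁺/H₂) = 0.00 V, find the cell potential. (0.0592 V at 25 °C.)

The hydrogen couple is the cathode, so E°_cell = 0.26 V; n = 2.
[H⁺] = 10^(−3.45) = 3.5 × 10^-4 M, and Q = [Ni²⁺]·P(H₂) / [H⁺]^2 = 3.96 × 10^5.
E = E° − (0.0592/2) log Q = 0.26 − (0.0592/2)(5.598) = 0.094 V.

0.094 V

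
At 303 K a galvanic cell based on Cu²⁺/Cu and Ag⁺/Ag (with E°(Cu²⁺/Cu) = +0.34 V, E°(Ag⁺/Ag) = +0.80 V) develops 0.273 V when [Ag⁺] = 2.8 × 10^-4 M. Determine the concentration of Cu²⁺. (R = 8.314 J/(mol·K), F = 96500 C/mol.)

0.13 M

From the Nernst equation, ln Q = nF(E° − E)/RT = 2×96500×(0.46 − 0.273)/(8.314×303) = 14.327, so Q = 1.67 × 10^6.
With Q = [Cu²⁺]/[Ag⁺]^2 and the known concentrations, [Cu²⁺] in the numerator gives [Cu²⁺] = 0.13 M.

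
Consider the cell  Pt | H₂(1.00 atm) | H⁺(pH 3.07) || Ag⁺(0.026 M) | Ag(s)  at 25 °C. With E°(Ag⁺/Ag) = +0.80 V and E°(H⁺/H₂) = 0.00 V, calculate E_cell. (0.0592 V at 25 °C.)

The Ag⁺/Ag couple is the cathode, so E°_cell = 0.80 V; n = 2.
[H⁺] = 10^(−3.07) = 8.5 × 10^-4 M, and Q = [H⁺]^2 / ([Ag⁺]^2·P(H₂)) = 0.00107.
E = E° − (0.0592/2) log Q = 0.80 − (0.0592/2)(-2.970) = 0.888 V.

0.89 V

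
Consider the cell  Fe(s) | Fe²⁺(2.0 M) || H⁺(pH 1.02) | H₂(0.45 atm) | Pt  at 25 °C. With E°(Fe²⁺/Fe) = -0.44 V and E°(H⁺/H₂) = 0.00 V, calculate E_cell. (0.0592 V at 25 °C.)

The hydrogen couple is the cathode, so E°_cell = 0.44 V; n = 2.
[H⁺] = 10^(−1.02) = 0.095 M, and Q = [Fe²⁺]·P(H₂) / [H⁺]^2 = 98.7.
E = E° − (0.0592/2) log Q = 0.44 − (0.0592/2)(1.994) = 0.381 V.

0.38 V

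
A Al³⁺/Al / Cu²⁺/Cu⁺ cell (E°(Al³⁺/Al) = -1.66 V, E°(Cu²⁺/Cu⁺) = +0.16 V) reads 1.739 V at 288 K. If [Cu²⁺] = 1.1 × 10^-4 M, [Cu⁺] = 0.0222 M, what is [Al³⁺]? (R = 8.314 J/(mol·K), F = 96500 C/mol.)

From the Nernst equation, ln Q = nF(E° − E)/RT = 3×96500×(1.82 − 1.739)/(8.314×288) = 9.793, so Q = 1.79 × 10^4.
With Q = [Al³⁺]·[Cu⁺]^3/[Cu²⁺]^3 and the known concentrations, [Al³⁺] in the numerator gives [Al³⁺] = 0.0022 M.

0.0022 M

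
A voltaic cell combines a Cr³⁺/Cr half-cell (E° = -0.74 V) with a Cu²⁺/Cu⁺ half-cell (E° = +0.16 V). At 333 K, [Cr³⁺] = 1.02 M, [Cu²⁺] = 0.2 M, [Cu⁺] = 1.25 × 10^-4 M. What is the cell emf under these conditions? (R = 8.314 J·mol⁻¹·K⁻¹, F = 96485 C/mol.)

1.11 V

The Cu²⁺/Cu⁺ couple has the higher reduction potential and acts as the cathode, so E°_cell = +0.16 − (-0.74) = 0.90 V.
Balancing electrons gives n = 3; the reaction quotient is Q = [Cr³⁺]·[Cu⁺]^3/[Cu²⁺]^3 = 2.49 × 10^-10.
E = E° − (RT/nF) ln Q = 0.90 − (8.314×333)/(3×96485) × (-22.113) = 0.900 + 0.212 = 1.112 V.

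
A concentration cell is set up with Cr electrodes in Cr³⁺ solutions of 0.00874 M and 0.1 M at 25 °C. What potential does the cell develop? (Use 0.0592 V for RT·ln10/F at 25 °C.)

Both half-cells are Cr³⁺/Cr, so E°_cell = 0. The concentrated side is the cathode; the cell reaction moves Cr³⁺ from high to low concentration with n = 3.
Q = [Cr³⁺]_dilute/[Cr³⁺]_conc = 0.00874/0.1 = 0.0874.
E = 0 − (0.0592/3) log Q = −(0.0592/3)(-1.058) = 0.0209 V.

0.021 V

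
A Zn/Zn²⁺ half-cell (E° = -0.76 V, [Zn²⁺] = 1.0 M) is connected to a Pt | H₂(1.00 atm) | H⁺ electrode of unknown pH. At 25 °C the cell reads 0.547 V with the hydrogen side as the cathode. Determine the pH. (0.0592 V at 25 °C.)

E°_cell = 0.76 V and n = 2.
log Q = n(E° − E)/0.0592 = 2×(0.76 − 0.547)/0.0592 = 7.196.
With Q = [Zn²⁺]·P(H₂) / [H⁺]^2, solving for [H⁺] gives log[H⁺] = -3.598, so pH = 3.60.

pH = 3.60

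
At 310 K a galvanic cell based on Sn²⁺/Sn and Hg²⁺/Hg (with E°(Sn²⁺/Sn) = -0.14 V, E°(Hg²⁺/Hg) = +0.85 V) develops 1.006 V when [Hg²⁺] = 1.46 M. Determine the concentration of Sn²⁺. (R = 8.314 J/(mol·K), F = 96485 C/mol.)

From the Nernst equation, ln Q = nF(E° − E)/RT = 2×96485×(0.99 − 1.006)/(8.314×310) = -1.198, so Q = 0.302.
With Q = [Sn²⁺]/[Hg²⁺] and the known concentrations, [Sn²⁺] in the numerator gives [Sn²⁺] = 0.44 M.

0.44 M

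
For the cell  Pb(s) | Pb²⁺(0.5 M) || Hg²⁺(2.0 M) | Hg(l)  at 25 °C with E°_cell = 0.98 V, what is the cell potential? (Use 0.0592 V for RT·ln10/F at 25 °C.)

0.998 V

Balancing electrons gives n = 2; the reaction quotient is Q = [Pb²⁺]/[Hg²⁺] = 0.250.
At 25 °C, E = E° − (0.0592/n) log Q = 0.98 − (0.0592/2)(-0.602) = 0.980 + 0.018 = 0.998 V.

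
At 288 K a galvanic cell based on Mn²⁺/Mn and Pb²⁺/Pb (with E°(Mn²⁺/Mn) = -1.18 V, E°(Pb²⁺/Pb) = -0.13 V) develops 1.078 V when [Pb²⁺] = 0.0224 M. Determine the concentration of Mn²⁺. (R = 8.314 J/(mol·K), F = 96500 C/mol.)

From the Nernst equation, ln Q = nF(E° − E)/RT = 2×96500×(1.05 − 1.078)/(8.314×288) = -2.257, so Q = 0.105.
With Q = [Mn²⁺]/[Pb²⁺] and the known concentrations, [Mn²⁺] in the numerator gives [Mn²⁺] = 0.0023 M.

0.0023 M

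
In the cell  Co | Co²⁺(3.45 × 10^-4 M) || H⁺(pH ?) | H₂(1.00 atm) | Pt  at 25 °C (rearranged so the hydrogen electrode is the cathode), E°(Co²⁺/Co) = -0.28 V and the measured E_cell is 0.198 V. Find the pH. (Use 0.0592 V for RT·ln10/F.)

pH = 3.12

E°_cell = 0.28 V and n = 2.
log Q = n(E° − E)/0.0592 = 2×(0.28 − 0.198)/0.0592 = 2.770.
With Q = [Co²⁺]·P(H₂) / [H⁺]^2, solving for [H⁺] gives log[H⁺] = -3.116, so pH = 3.12.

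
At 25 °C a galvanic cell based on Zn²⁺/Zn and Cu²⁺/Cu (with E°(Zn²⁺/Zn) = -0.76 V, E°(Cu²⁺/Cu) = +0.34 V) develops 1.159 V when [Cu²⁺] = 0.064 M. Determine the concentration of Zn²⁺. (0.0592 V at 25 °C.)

From the Nernst equation, log Q = n(E° − E)/0.0592 = 2(1.10 − 1.159)/0.0592 = -1.993, so Q = 0.0102.
With Q = [Zn²⁺]/[Cu²⁺] and the known concentrations, [Zn²⁺] in the numerator gives [Zn²⁺] = 6.5 × 10^-4 M.

6.5 × 10^-4 M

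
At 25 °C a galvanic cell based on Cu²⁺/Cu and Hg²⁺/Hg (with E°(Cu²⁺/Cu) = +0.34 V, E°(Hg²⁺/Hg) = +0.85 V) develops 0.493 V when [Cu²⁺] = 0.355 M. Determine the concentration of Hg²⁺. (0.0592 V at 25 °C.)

0.095 M

From the Nernst equation, log Q = n(E° − E)/0.0592 = 2(0.51 − 0.493)/0.0592 = 0.574, so Q = 3.75.
With Q = [Cu²⁺]/[Hg²⁺] and the known concentrations, [Hg²⁺] in the denominator gives [Hg²⁺] = 0.095 M.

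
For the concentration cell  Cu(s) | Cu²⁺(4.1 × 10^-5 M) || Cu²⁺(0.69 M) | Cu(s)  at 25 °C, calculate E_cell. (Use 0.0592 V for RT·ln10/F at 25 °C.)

0.13 V

Both half-cells are Cu²⁺/Cu, so E°_cell = 0. The concentrated side is the cathode; the cell reaction moves Cu²⁺ from high to low concentration with n = 2.
Q = [Cu²⁺]_dilute/[Cu²⁺]_conc = 4.1 × 10^-5/0.69 = 5.94 × 10^-5.
E = 0 − (0.0592/2) log Q = −(0.0592/2)(-4.226) = 0.1251 V.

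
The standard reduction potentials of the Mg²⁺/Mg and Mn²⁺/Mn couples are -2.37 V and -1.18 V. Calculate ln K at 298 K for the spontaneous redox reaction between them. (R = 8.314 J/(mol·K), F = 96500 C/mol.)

ln K = 92.7

E°_cell = -1.18 − (-2.37) = 1.19 V, with n = 2 electrons transferred.
At equilibrium E = 0, so the Nernst equation gives ln K = nFE°/RT = (2)(96500)(1.19)/((8.314)(298)) = 92.70.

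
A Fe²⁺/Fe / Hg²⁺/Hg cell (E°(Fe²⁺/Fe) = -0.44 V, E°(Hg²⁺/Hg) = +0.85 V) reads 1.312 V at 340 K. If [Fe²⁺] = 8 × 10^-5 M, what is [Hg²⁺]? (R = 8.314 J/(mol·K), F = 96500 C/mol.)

From the Nernst equation, ln Q = nF(E° − E)/RT = 2×96500×(1.29 − 1.312)/(8.314×340) = -1.502, so Q = 0.223.
With Q = [Fe²⁺]/[Hg²⁺] and the known concentrations, [Hg²⁺] in the denominator gives [Hg²⁺] = 3.6 × 10^-4 M.

3.6 × 10^-4 M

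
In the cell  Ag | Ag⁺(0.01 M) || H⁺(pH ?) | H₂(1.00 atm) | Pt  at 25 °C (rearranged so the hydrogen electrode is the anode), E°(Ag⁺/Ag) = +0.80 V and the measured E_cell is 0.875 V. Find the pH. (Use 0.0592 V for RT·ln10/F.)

pH = 3.27

E°_cell = 0.80 V and n = 2.
log Q = n(E° − E)/0.0592 = 2×(0.80 − 0.875)/0.0592 = -2.534.
With Q = [H⁺]^2 / ([Ag⁺]^2·P(H₂)), solving for [H⁺] gives log[H⁺] = -3.267, so pH = 3.27.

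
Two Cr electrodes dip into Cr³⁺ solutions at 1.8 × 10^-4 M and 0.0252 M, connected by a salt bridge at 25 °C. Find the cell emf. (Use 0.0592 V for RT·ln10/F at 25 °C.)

Both half-cells are Cr³⁺/Cr, so E°_cell = 0. The concentrated side is the cathode; the cell reaction moves Cr³⁺ from high to low concentration with n = 3.
Q = [Cr³⁺]_dilute/[Cr³⁺]_conc = 1.8 × 10^-4/0.0252 = 0.00714.
E = 0 − (0.0592/3) log Q = −(0.0592/3)(-2.146) = 0.0423 V.

0.042 V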